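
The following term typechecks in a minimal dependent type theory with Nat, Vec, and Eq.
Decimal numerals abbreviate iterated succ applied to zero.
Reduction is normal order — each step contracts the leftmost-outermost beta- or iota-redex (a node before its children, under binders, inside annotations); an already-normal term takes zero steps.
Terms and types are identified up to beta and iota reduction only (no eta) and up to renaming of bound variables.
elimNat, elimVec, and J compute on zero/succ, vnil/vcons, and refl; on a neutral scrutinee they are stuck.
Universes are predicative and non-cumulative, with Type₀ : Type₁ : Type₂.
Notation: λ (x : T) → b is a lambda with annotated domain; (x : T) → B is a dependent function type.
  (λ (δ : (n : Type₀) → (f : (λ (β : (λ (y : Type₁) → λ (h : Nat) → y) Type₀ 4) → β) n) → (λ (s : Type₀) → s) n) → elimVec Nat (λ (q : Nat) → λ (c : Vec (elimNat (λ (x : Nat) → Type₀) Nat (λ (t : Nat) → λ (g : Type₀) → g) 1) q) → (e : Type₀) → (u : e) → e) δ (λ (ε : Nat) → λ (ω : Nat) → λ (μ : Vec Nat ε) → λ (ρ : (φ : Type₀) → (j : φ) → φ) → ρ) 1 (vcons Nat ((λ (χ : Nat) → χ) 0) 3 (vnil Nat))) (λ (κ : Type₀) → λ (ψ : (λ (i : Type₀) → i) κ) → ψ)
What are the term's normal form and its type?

resulting normal form:
  λ (δ : Type₀) → λ (n : δ) → n
the term's type:
  (δ : Type₀) → (n : δ) → δ
observation: reduction starts at a beta-redex, and 8 normal-order steps reach the normal form.


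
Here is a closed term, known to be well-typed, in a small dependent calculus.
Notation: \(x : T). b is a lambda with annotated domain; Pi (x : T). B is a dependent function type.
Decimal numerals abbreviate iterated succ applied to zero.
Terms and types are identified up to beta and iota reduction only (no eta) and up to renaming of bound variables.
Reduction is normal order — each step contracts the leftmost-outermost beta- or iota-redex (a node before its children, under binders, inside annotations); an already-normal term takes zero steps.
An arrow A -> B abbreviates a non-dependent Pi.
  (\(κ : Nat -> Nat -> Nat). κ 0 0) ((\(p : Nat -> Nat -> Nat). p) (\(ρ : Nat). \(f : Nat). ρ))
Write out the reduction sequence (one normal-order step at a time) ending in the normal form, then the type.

reduction (normal order):
  (\(κ : Nat -> Nat -> Nat). κ 0 0) ((\(p : Nat -> Nat -> Nat). p) (\(ρ : Nat). \(f : Nat). ρ))
  ~> (\(κ : Nat -> Nat -> Nat). κ) (\(p : Nat). \(ρ : Nat). p) 0 0
  ~> (\(κ : Nat). \(p : Nat). κ) 0 0
  ~> (\(κ : Nat). 0) 0
  ~> 0
the term's type:
  Nat


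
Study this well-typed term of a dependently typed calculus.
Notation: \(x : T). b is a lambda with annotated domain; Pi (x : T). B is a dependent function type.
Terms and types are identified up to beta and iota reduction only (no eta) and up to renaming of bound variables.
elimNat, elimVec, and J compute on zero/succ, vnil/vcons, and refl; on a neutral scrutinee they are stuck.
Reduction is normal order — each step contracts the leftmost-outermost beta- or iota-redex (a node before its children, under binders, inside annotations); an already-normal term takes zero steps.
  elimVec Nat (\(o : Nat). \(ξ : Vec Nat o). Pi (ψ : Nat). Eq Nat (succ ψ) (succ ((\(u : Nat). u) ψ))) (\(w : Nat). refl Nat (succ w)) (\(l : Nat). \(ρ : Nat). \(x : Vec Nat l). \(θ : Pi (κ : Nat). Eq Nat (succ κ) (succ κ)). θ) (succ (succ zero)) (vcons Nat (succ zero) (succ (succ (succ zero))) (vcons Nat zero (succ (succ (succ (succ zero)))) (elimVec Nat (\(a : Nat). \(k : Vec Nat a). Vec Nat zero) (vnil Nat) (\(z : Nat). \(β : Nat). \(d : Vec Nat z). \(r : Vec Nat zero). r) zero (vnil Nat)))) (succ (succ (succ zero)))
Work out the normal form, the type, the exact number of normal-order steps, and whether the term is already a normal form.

resulting normal form:
  refl Nat (succ (succ (succ (succ zero))))
inferred type:
  Eq Nat (succ (succ (succ (succ zero)))) (succ (succ (succ (succ zero))))
normal-order step count: 14
already normal: no
first redex: an elimVec iota-redex


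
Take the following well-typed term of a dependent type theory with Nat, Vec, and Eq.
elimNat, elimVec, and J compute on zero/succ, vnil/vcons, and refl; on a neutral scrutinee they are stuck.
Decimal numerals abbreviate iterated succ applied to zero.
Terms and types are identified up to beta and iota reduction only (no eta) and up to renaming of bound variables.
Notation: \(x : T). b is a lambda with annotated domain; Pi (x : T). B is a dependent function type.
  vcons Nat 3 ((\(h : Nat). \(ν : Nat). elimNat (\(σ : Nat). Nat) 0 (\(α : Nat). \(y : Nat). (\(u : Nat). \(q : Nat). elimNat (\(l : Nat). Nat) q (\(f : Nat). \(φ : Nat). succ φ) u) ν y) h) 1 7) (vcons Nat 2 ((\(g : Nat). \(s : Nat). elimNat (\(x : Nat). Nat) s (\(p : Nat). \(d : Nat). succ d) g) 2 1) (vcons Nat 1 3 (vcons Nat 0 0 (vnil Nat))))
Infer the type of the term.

type:
  Vec Nat 4


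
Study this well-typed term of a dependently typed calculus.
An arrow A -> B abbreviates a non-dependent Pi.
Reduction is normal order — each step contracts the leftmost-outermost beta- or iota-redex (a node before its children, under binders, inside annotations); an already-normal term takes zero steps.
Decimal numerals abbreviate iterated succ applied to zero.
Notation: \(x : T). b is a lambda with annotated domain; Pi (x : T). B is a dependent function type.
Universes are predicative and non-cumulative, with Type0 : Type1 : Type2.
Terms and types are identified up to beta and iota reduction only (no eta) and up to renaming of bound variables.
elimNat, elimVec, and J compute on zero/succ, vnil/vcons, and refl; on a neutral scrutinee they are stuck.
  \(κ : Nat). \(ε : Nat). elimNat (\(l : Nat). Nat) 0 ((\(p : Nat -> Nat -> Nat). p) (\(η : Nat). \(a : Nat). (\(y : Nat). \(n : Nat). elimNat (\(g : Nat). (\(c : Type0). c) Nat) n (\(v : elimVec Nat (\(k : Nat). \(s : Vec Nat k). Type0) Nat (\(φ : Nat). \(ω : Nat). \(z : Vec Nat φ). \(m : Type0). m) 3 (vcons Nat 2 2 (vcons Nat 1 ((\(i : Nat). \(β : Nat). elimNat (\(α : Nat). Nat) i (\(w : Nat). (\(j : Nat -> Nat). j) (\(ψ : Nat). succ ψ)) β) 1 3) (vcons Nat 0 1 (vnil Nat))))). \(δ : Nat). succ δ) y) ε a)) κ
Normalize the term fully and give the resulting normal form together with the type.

reduced normal form:
  \(κ : Nat). \(ε : Nat). elimNat (\(l : Nat). Nat) 0 (\(p : Nat). \(η : Nat). elimNat (\(a : Nat). Nat) η (\(y : Nat). \(n : Nat). succ n) ε) κ
type:
  Nat -> Nat -> Nat
observation: reduction starts at a beta-redex, and 20 normal-order steps reach the normal form.


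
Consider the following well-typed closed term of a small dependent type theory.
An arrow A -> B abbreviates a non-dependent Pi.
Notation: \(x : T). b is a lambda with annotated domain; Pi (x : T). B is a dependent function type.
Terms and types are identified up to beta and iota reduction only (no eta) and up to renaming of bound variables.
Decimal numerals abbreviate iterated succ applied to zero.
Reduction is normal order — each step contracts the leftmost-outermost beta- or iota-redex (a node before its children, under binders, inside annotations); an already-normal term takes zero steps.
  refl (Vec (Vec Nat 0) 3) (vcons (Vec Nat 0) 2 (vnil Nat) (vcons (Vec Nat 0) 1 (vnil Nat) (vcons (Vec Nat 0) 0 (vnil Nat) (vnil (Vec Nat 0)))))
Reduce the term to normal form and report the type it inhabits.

normal form:
  refl (Vec (Vec Nat 0) 3) (vcons (Vec Nat 0) 2 (vnil Nat) (vcons (Vec Nat 0) 1 (vnil Nat) (vcons (Vec Nat 0) 0 (vnil Nat) (vnil (Vec Nat 0)))))
the term's type:
  Eq (Vec (Vec Nat 0) 3) (vcons (Vec Nat 0) 2 (vnil Nat) (vcons (Vec Nat 0) 1 (vnil Nat) (vcons (Vec Nat 0) 0 (vnil Nat) (vnil (Vec Nat 0))))) (vcons (Vec Nat 0) 2 (vnil Nat) (vcons (Vec Nat 0) 1 (vnil Nat) (vcons (Vec Nat 0) 0 (vnil Nat) (vnil (Vec Nat 0)))))
observation: no redex remains anywhere in the term; it is its own normal form.


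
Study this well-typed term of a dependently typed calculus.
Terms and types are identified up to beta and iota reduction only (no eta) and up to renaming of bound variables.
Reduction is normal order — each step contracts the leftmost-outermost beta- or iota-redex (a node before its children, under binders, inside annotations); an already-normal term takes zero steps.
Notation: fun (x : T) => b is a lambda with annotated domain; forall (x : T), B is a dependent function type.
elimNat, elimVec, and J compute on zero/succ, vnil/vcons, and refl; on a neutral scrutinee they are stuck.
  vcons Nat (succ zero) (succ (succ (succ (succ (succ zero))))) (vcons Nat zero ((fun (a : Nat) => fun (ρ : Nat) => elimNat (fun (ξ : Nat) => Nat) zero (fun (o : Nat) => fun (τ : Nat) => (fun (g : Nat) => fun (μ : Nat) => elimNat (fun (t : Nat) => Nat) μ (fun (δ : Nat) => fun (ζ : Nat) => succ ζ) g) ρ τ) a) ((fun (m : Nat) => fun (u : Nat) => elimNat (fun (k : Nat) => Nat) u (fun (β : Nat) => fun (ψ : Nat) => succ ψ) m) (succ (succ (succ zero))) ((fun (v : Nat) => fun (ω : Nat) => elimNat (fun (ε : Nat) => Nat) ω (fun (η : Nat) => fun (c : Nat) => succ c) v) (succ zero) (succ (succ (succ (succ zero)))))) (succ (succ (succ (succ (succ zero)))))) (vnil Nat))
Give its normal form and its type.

resulting normal form:
  vcons Nat (succ zero) (succ (succ (succ (succ (succ zero))))) (vcons Nat zero (succ (succ (succ (succ (succ (succ (succ (succ (succ (succ (succ (succ (succ (succ (succ (succ (succ (succ (succ (succ (succ (succ (succ (succ (succ (succ (succ (succ (succ (succ (succ (succ (succ (succ (succ (succ (succ (succ (succ (succ zero)))))))))))))))))))))))))))))))))))))))) (vnil Nat))
type:
  Vec Nat (succ (succ zero))
observation: the first redex contracted is a beta-redex; the normal form is reached in 63 normal-order steps.


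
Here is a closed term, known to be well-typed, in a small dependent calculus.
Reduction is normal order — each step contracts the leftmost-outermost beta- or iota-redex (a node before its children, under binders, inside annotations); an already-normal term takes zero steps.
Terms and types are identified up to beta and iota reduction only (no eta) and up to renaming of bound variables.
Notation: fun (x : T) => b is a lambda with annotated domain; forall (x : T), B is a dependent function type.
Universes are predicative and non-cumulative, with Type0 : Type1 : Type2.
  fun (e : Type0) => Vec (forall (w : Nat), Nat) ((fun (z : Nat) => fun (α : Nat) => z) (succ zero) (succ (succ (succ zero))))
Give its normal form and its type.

normal form:
  fun (e : Type0) => Vec (forall (w : Nat), Nat) (succ zero)
the term's type:
  forall (e : Type0), Type0


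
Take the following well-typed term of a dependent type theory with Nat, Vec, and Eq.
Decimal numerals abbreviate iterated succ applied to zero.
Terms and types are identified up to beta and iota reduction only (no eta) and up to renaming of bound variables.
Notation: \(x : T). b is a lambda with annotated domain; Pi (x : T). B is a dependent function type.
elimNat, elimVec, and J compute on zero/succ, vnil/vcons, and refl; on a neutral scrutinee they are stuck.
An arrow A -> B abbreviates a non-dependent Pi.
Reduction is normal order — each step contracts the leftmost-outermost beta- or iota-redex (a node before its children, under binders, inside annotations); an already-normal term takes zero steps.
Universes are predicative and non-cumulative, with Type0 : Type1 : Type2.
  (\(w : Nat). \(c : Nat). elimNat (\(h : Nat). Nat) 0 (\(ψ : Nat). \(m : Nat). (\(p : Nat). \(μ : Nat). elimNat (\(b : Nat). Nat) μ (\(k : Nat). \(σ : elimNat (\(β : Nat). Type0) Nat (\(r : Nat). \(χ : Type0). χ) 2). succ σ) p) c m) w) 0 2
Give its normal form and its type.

reduced normal form:
  0
the term's type:
  Nat


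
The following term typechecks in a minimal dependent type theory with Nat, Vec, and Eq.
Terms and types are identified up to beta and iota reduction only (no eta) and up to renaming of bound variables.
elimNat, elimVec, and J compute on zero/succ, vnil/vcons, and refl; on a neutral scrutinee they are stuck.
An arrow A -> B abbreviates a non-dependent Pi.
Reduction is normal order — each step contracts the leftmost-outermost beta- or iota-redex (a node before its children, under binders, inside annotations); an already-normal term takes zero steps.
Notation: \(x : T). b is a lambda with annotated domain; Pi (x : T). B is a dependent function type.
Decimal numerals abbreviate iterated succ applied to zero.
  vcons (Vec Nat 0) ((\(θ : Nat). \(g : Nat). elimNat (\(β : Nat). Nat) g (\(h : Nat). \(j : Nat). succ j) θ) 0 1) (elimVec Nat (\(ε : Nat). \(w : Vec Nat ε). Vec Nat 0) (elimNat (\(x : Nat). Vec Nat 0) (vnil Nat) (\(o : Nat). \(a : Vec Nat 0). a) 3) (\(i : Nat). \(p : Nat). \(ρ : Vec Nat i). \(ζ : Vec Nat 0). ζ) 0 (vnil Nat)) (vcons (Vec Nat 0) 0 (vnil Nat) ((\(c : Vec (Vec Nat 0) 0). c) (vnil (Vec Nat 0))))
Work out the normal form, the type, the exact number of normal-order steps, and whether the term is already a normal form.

reduced normal form:
  vcons (Vec Nat 0) 1 (vnil Nat) (vcons (Vec Nat 0) 0 (vnil Nat) (vnil (Vec Nat 0)))
the term's type:
  Vec (Vec Nat 0) 2
normal-order step count: 15
started in normal form: no
first contracted redex: a beta-redex


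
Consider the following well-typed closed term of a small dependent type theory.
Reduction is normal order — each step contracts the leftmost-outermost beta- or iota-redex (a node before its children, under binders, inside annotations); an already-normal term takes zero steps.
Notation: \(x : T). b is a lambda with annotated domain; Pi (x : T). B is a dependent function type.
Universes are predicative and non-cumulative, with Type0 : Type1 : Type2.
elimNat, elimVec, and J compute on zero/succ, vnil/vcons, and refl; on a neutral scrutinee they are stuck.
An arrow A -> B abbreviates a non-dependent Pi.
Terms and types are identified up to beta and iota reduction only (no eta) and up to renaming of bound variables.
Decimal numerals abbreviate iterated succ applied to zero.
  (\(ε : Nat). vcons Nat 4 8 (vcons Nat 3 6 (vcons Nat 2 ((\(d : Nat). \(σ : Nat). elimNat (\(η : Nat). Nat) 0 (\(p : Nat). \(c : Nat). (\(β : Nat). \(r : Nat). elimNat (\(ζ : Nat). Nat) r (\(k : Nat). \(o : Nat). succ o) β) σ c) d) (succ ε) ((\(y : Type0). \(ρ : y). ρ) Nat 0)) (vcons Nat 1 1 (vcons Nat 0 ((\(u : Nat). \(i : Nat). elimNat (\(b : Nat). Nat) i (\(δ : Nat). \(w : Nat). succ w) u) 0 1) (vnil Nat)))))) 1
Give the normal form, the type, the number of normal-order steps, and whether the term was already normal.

reduced normal form:
  vcons Nat 4 8 (vcons Nat 3 6 (vcons Nat 2 0 (vcons Nat 1 1 (vcons Nat 0 1 (vnil Nat)))))
the term's type:
  Vec Nat 5
normal-order step count: 23
started in normal form: no
first contracted redex: a beta-redex


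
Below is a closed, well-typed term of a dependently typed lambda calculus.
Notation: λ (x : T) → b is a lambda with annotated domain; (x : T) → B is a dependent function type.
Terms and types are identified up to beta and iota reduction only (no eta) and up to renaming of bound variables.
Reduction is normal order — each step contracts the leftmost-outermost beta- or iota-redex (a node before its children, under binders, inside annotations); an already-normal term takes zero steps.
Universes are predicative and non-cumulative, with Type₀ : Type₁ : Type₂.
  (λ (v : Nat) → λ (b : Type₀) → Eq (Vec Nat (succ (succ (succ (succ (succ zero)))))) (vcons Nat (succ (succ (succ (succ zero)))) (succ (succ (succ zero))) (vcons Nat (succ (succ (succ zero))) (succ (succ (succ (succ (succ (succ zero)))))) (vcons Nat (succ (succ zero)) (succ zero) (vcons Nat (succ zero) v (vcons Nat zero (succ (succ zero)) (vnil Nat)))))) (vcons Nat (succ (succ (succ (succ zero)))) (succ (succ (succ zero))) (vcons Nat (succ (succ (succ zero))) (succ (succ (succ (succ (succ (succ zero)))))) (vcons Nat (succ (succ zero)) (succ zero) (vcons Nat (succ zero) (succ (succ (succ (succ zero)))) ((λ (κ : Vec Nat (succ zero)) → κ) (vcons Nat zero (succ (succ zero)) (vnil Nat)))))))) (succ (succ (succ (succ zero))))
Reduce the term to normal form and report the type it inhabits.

reduced normal form:
  λ (v : Type₀) → Eq (Vec Nat (succ (succ (succ (succ (succ zero)))))) (vcons Nat (succ (succ (succ (succ zero)))) (succ (succ (succ zero))) (vcons Nat (succ (succ (succ zero))) (succ (succ (succ (succ (succ (succ zero)))))) (vcons Nat (succ (succ zero)) (succ zero) (vcons Nat (succ zero) (succ (succ (succ (succ zero)))) (vcons Nat zero (succ (succ zero)) (vnil Nat)))))) (vcons Nat (succ (succ (succ (succ zero)))) (succ (succ (succ zero))) (vcons Nat (succ (succ (succ zero))) (succ (succ (succ (succ (succ (succ zero)))))) (vcons Nat (succ (succ zero)) (succ zero) (vcons Nat (succ zero) (succ (succ (succ (succ zero)))) (vcons Nat zero (succ (succ zero)) (vnil Nat))))))
the term's type:
  (v : Type₀) → Type₀
observation: 2 normal-order steps normalize the term, beginning with a beta-redex.


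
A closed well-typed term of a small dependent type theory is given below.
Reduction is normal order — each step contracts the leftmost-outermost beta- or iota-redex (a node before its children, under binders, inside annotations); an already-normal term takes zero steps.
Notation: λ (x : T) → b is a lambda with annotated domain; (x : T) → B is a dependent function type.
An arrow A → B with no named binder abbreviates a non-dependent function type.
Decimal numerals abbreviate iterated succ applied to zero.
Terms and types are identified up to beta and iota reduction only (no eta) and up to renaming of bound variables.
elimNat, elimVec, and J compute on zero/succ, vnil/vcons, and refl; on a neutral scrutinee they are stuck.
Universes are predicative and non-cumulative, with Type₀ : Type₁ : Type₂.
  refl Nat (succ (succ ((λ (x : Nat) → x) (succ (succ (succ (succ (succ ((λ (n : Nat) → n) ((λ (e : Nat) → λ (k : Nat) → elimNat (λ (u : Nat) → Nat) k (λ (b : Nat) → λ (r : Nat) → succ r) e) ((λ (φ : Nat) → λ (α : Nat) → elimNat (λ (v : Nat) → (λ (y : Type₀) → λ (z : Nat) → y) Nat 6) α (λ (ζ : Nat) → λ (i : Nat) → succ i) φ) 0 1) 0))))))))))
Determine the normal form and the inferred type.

normal form:
  refl Nat 8
type:
  Eq Nat 8 8
observation: normalization takes exactly 11 steps under the normal-order strategy.


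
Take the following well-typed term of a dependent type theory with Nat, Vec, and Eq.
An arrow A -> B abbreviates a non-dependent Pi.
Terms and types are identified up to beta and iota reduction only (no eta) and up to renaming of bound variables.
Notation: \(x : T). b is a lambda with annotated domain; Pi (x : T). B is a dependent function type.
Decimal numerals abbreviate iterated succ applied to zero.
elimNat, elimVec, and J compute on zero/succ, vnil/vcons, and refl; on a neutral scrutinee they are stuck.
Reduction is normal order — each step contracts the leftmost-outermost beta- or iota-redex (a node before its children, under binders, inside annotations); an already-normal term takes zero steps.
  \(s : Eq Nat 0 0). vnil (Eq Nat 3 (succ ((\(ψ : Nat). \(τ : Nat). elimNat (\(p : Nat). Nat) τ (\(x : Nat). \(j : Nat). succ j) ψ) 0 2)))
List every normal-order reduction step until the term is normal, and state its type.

normal-order reduction sequence:
  \(s : Eq Nat 0 0). vnil (Eq Nat 3 (succ ((\(ψ : Nat). \(τ : Nat). elimNat (\(p : Nat). Nat) τ (\(x : Nat). \(j : Nat). succ j) ψ) 0 2)))
  ~> \(s : Eq Nat 0 0). vnil (Eq Nat 3 (succ ((\(ψ : Nat). elimNat (\(τ : Nat). Nat) ψ (\(p : Nat). \(x : Nat). succ x) 0) 2)))
  ~> \(s : Eq Nat 0 0). vnil (Eq Nat 3 (succ (elimNat (\(ψ : Nat). Nat) 2 (\(τ : Nat). \(p : Nat). succ p) 0)))
  ~> \(s : Eq Nat 0 0). vnil (Eq Nat 3 3)
the term's type:
  Eq Nat 0 0 -> Vec (Eq Nat 3 3) 0


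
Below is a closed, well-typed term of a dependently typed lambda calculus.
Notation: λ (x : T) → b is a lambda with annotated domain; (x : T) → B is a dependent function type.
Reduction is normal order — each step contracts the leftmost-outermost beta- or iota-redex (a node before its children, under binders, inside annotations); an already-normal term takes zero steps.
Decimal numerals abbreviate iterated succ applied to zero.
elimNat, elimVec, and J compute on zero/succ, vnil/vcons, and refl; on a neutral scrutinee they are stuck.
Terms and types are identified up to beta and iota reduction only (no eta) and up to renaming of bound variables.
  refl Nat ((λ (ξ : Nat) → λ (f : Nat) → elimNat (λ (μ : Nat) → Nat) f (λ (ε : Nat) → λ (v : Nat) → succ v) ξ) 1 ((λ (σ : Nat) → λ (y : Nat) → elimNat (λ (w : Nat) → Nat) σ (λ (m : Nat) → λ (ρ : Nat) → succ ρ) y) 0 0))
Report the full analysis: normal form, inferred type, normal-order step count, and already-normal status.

resulting normal form:
  refl Nat 1
type:
  Eq Nat 1 1
reduction steps (normal order): 9
term was already normal: no
first redex: a beta-redex


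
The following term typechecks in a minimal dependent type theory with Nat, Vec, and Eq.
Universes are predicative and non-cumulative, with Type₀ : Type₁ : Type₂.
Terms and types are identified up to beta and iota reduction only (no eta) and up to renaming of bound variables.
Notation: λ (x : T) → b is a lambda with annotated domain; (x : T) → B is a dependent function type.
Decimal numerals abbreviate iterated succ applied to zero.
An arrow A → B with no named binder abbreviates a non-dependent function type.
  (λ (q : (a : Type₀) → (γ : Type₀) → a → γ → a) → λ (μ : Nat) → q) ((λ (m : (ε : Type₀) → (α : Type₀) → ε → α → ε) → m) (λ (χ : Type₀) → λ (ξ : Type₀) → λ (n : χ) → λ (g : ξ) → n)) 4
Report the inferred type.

inferred type:
  (q : Type₀) → (a : Type₀) → q → a → q


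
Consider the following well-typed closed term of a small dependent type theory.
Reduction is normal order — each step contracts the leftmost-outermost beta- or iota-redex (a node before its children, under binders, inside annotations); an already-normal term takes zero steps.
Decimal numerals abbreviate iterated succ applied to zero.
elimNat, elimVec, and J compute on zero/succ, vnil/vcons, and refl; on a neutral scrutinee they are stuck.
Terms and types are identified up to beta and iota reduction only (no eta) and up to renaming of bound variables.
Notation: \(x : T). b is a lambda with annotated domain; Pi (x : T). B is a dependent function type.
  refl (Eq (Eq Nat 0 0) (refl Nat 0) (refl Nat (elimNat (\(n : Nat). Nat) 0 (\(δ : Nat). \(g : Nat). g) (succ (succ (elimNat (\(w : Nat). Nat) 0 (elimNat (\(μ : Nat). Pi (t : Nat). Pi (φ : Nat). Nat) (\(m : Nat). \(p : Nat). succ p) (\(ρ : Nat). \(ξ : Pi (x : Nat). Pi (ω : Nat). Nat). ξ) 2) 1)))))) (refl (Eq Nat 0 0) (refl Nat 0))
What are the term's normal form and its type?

normal form:
  refl (Eq (Eq Nat 0 0) (refl Nat 0) (refl Nat 0)) (refl (Eq Nat 0 0) (refl Nat 0))
inferred type:
  Eq (Eq (Eq Nat 0 0) (refl Nat 0) (refl Nat 0)) (refl (Eq Nat 0 0) (refl Nat 0)) (refl (Eq Nat 0 0) (refl Nat 0))


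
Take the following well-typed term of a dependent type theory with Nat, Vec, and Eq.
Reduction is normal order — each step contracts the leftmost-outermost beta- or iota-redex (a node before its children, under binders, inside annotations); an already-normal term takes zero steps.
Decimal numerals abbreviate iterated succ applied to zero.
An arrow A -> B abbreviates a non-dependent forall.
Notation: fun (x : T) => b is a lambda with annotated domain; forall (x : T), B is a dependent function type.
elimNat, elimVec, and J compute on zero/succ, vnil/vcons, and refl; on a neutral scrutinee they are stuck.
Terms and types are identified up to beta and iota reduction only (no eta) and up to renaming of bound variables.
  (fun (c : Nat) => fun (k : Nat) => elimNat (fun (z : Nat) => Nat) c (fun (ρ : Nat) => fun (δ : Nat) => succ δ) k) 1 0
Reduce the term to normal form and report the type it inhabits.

normal form:
  1
inferred type:
  Nat
observation: reduction starts at a beta-redex, and 3 normal-order steps reach the normal form.


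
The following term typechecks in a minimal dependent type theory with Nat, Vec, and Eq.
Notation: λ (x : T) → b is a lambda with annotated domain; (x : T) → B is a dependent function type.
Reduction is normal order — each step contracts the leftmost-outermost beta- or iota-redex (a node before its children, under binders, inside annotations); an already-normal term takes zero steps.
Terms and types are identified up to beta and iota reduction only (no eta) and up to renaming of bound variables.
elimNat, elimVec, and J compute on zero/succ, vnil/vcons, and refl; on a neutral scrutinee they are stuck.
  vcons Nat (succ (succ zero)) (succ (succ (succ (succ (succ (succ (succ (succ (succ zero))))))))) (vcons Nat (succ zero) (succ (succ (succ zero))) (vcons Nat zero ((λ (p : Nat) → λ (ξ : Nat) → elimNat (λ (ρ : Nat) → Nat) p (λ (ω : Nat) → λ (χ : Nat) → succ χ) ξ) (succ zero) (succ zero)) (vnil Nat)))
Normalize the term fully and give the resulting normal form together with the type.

resulting normal form:
  vcons Nat (succ (succ zero)) (succ (succ (succ (succ (succ (succ (succ (succ (succ zero))))))))) (vcons Nat (succ zero) (succ (succ (succ zero))) (vcons Nat zero (succ (succ zero)) (vnil Nat)))
type:
  Vec Nat (succ (succ (succ zero)))


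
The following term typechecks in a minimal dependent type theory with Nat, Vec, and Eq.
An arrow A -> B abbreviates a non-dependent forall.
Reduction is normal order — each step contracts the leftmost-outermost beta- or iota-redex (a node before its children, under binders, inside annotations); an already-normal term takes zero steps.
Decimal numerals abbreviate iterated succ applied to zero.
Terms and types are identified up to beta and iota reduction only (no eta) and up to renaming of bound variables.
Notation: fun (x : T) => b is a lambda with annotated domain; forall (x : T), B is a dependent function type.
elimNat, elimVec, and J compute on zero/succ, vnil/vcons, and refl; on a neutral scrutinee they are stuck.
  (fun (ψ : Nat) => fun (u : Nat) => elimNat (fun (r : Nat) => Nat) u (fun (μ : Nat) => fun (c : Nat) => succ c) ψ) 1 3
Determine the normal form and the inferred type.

resulting normal form:
  4
inferred type:
  Nat
observation: 6 normal-order steps normalize the term, beginning with a beta-redex.


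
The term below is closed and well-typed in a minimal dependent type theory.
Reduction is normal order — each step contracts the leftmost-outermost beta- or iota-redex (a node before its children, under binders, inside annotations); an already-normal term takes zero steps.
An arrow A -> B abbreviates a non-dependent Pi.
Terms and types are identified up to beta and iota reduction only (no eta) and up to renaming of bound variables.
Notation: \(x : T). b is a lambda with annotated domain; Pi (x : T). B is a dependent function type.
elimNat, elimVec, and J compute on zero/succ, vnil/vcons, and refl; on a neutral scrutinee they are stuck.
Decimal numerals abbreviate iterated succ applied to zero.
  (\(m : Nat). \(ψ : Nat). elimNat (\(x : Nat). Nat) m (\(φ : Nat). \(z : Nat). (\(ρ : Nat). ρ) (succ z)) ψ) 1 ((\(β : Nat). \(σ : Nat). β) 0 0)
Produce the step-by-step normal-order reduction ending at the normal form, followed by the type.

normal-order reduction:
  (\(m : Nat). \(ψ : Nat). elimNat (\(x : Nat). Nat) m (\(φ : Nat). \(z : Nat). (\(ρ : Nat). ρ) (succ z)) ψ) 1 ((\(β : Nat). \(σ : Nat). β) 0 0)
  ~> (\(m : Nat). elimNat (\(ψ : Nat). Nat) 1 (\(x : Nat). \(φ : Nat). (\(z : Nat). z) (succ φ)) m) ((\(ρ : Nat). \(β : Nat). ρ) 0 0)
  ~> elimNat (\(m : Nat). Nat) 1 (\(ψ : Nat). \(x : Nat). (\(φ : Nat). φ) (succ x)) ((\(z : Nat). \(ρ : Nat). z) 0 0)
  ~> elimNat (\(m : Nat). Nat) 1 (\(ψ : Nat). \(x : Nat). succ x) ((\(φ : Nat). \(z : Nat). φ) 0 0)
  ~> elimNat (\(m : Nat). Nat) 1 (\(ψ : Nat). \(x : Nat). succ x) ((\(φ : Nat). 0) 0)
  ~> elimNat (\(m : Nat). Nat) 1 (\(ψ : Nat). \(x : Nat). succ x) 0
  ~> 1
type:
  Nat


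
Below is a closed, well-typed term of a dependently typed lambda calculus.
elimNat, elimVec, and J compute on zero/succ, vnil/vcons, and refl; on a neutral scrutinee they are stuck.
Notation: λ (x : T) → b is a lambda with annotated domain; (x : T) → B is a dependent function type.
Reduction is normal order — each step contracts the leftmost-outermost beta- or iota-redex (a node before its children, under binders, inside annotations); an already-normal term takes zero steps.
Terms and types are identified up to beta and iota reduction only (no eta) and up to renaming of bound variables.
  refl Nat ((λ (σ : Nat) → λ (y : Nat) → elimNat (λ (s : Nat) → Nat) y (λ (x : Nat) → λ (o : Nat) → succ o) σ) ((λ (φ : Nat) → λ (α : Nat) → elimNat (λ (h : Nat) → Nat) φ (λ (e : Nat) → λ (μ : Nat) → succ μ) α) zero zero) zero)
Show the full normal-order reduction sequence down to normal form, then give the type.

normal-order reduction:
  refl Nat ((λ (σ : Nat) → λ (y : Nat) → elimNat (λ (s : Nat) → Nat) y (λ (x : Nat) → λ (o : Nat) → succ o) σ) ((λ (φ : Nat) → λ (α : Nat) → elimNat (λ (h : Nat) → Nat) φ (λ (e : Nat) → λ (μ : Nat) → succ μ) α) zero zero) zero)
  ~> refl Nat ((λ (σ : Nat) → elimNat (λ (y : Nat) → Nat) σ (λ (s : Nat) → λ (x : Nat) → succ x) ((λ (o : Nat) → λ (φ : Nat) → elimNat (λ (α : Nat) → Nat) o (λ (h : Nat) → λ (e : Nat) → succ e) φ) zero zero)) zero)
  ~> refl Nat (elimNat (λ (σ : Nat) → Nat) zero (λ (y : Nat) → λ (s : Nat) → succ s) ((λ (x : Nat) → λ (o : Nat) → elimNat (λ (φ : Nat) → Nat) x (λ (α : Nat) → λ (h : Nat) → succ h) o) zero zero))
  ~> refl Nat (elimNat (λ (σ : Nat) → Nat) zero (λ (y : Nat) → λ (s : Nat) → succ s) ((λ (x : Nat) → elimNat (λ (o : Nat) → Nat) zero (λ (φ : Nat) → λ (α : Nat) → succ α) x) zero))
  ~> refl Nat (elimNat (λ (σ : Nat) → Nat) zero (λ (y : Nat) → λ (s : Nat) → succ s) (elimNat (λ (x : Nat) → Nat) zero (λ (o : Nat) → λ (φ : Nat) → succ φ) zero))
  ~> refl Nat (elimNat (λ (σ : Nat) → Nat) zero (λ (y : Nat) → λ (s : Nat) → succ s) zero)
  ~> refl Nat zero
the term's type:
  Eq Nat zero zero


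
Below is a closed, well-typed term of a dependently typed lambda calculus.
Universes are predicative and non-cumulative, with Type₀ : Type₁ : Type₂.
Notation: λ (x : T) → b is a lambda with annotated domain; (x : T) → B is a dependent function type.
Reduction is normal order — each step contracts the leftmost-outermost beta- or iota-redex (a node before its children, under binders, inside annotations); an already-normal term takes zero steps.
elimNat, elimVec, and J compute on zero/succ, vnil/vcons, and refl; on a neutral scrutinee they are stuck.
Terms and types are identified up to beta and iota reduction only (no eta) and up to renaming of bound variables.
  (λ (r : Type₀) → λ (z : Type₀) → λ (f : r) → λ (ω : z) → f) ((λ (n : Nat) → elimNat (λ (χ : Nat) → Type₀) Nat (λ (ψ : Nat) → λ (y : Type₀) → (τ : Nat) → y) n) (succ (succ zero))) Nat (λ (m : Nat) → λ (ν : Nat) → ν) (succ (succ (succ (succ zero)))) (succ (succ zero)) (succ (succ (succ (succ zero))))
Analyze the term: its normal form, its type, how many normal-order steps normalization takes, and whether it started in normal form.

normal form:
  succ (succ (succ (succ zero)))
the term's type:
  Nat
normal-order step count: 6
started in normal form: no
first redex: a beta-redex


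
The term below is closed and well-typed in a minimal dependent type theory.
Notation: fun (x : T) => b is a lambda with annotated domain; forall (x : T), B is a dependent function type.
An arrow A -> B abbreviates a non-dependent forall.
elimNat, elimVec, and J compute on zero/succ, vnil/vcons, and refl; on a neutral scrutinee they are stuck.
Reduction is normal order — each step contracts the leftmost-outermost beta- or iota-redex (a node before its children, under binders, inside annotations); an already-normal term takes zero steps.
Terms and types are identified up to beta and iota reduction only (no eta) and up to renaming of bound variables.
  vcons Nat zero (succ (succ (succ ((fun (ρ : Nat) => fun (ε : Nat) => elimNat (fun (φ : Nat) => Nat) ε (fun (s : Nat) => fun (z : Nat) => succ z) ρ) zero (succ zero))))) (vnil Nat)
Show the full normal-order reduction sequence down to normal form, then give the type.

normal-order reduction:
  vcons Nat zero (succ (succ (succ ((fun (ρ : Nat) => fun (ε : Nat) => elimNat (fun (φ : Nat) => Nat) ε (fun (s : Nat) => fun (z : Nat) => succ z) ρ) zero (succ zero))))) (vnil Nat)
  ~> vcons Nat zero (succ (succ (succ ((fun (ρ : Nat) => elimNat (fun (ε : Nat) => Nat) ρ (fun (φ : Nat) => fun (s : Nat) => succ s) zero) (succ zero))))) (vnil Nat)
  ~> vcons Nat zero (succ (succ (succ (elimNat (fun (ρ : Nat) => Nat) (succ zero) (fun (ε : Nat) => fun (φ : Nat) => succ φ) zero)))) (vnil Nat)
  ~> vcons Nat zero (succ (succ (succ (succ zero)))) (vnil Nat)
inferred type:
  Vec Nat (succ zero)


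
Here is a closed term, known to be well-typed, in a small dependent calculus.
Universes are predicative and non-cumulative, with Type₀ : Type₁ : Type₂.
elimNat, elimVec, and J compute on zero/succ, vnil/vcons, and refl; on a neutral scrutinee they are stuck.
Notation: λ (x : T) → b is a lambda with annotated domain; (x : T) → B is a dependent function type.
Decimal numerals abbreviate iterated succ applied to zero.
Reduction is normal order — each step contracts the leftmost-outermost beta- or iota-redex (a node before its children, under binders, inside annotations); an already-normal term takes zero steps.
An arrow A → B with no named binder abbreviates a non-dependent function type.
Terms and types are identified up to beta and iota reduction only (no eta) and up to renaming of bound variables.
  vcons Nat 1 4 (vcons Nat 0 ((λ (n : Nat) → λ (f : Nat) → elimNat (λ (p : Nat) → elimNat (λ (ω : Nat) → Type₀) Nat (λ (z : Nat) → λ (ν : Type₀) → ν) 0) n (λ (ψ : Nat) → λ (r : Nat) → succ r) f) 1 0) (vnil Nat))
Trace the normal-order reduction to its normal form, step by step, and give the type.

normal-order reduction:
  vcons Nat 1 4 (vcons Nat 0 ((λ (n : Nat) → λ (f : Nat) → elimNat (λ (p : Nat) → elimNat (λ (ω : Nat) → Type₀) Nat (λ (z : Nat) → λ (ν : Type₀) → ν) 0) n (λ (ψ : Nat) → λ (r : Nat) → succ r) f) 1 0) (vnil Nat))
  ~> vcons Nat 1 4 (vcons Nat 0 ((λ (n : Nat) → elimNat (λ (f : Nat) → elimNat (λ (p : Nat) → Type₀) Nat (λ (ω : Nat) → λ (z : Type₀) → z) 0) 1 (λ (ν : Nat) → λ (ψ : Nat) → succ ψ) n) 0) (vnil Nat))
  ~> vcons Nat 1 4 (vcons Nat 0 (elimNat (λ (n : Nat) → elimNat (λ (f : Nat) → Type₀) Nat (λ (p : Nat) → λ (ω : Type₀) → ω) 0) 1 (λ (z : Nat) → λ (ν : Nat) → succ ν) 0) (vnil Nat))
  ~> vcons Nat 1 4 (vcons Nat 0 1 (vnil Nat))
inferred type:
  Vec Nat 2


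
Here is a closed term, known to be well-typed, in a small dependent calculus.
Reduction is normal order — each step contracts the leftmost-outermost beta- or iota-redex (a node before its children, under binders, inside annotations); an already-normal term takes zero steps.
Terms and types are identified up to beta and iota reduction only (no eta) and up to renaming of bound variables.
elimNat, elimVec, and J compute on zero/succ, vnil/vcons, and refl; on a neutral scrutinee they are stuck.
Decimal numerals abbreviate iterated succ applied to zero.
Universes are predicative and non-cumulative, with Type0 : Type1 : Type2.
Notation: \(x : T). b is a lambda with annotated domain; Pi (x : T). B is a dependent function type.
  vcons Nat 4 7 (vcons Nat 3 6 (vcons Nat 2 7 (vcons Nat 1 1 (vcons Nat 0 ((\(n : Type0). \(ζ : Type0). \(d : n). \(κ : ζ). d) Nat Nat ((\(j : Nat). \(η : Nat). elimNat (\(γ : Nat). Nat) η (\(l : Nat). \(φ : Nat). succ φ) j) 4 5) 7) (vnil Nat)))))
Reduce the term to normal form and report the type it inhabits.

normal form:
  vcons Nat 4 7 (vcons Nat 3 6 (vcons Nat 2 7 (vcons Nat 1 1 (vcons Nat 0 9 (vnil Nat)))))
type:
  Vec Nat 5


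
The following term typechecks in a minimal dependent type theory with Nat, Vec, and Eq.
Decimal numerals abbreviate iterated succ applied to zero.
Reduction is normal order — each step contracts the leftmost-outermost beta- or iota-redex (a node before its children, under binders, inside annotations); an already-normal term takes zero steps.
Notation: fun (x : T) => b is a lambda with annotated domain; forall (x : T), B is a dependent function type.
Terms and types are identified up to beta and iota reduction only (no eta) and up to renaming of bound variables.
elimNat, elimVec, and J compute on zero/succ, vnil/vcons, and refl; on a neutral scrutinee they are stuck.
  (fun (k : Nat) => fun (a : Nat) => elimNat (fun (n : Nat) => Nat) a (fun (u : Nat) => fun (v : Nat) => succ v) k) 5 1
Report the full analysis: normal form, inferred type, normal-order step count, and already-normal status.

normal form:
  6
type:
  Nat
normal-order step count: 18
term was already normal: no
first redex: a beta-redex


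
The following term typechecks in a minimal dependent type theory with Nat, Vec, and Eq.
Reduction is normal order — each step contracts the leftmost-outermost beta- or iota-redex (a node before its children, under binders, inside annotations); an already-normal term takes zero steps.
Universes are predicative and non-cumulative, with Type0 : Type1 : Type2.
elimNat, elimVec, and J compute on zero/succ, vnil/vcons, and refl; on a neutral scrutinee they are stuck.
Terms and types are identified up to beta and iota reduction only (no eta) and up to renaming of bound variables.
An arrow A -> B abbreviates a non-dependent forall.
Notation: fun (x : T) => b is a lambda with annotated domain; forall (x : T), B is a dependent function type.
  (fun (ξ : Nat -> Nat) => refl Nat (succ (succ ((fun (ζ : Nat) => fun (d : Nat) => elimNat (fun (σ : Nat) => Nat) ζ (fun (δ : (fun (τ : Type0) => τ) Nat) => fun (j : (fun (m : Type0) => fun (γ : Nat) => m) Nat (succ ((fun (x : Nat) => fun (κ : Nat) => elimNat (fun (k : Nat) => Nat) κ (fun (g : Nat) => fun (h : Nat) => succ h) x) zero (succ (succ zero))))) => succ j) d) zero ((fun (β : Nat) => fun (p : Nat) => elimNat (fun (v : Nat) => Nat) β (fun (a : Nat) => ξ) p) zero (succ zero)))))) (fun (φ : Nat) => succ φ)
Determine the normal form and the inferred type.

normal form:
  refl Nat (succ (succ (succ zero)))
type:
  Eq Nat (succ (succ (succ zero))) (succ (succ (succ zero)))


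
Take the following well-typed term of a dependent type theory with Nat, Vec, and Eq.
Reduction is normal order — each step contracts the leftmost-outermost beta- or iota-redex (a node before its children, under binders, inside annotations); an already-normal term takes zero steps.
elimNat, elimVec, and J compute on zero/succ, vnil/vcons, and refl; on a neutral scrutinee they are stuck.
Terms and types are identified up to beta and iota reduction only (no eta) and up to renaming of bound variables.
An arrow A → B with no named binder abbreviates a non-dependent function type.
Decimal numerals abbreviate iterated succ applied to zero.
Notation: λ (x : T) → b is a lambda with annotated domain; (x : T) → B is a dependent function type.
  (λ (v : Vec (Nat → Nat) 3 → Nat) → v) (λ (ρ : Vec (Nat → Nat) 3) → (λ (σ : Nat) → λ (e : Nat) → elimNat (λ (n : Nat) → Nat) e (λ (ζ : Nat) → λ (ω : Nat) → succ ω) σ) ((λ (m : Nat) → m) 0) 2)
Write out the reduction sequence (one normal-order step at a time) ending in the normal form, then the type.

reduction (normal order):
  (λ (v : Vec (Nat → Nat) 3 → Nat) → v) (λ (ρ : Vec (Nat → Nat) 3) → (λ (σ : Nat) → λ (e : Nat) → elimNat (λ (n : Nat) → Nat) e (λ (ζ : Nat) → λ (ω : Nat) → succ ω) σ) ((λ (m : Nat) → m) 0) 2)
  ~> λ (v : Vec (Nat → Nat) 3) → (λ (ρ : Nat) → λ (σ : Nat) → elimNat (λ (e : Nat) → Nat) σ (λ (n : Nat) → λ (ζ : Nat) → succ ζ) ρ) ((λ (ω : Nat) → ω) 0) 2
  ~> λ (v : Vec (Nat → Nat) 3) → (λ (ρ : Nat) → elimNat (λ (σ : Nat) → Nat) ρ (λ (e : Nat) → λ (n : Nat) → succ n) ((λ (ζ : Nat) → ζ) 0)) 2
  ~> λ (v : Vec (Nat → Nat) 3) → elimNat (λ (ρ : Nat) → Nat) 2 (λ (σ : Nat) → λ (e : Nat) → succ e) ((λ (n : Nat) → n) 0)
  ~> λ (v : Vec (Nat → Nat) 3) → elimNat (λ (ρ : Nat) → Nat) 2 (λ (σ : Nat) → λ (e : Nat) → succ e) 0
  ~> λ (v : Vec (Nat → Nat) 3) → 2
inferred type:
  Vec (Nat → Nat) 3 → Nat
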